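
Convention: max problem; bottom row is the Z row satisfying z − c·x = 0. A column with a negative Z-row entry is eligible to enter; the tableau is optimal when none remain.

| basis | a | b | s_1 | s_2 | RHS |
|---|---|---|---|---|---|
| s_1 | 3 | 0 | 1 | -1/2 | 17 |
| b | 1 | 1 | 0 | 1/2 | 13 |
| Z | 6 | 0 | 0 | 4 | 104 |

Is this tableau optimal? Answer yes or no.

Every Z-row coefficient is ≥ 0, so the tableau is optimal.

yes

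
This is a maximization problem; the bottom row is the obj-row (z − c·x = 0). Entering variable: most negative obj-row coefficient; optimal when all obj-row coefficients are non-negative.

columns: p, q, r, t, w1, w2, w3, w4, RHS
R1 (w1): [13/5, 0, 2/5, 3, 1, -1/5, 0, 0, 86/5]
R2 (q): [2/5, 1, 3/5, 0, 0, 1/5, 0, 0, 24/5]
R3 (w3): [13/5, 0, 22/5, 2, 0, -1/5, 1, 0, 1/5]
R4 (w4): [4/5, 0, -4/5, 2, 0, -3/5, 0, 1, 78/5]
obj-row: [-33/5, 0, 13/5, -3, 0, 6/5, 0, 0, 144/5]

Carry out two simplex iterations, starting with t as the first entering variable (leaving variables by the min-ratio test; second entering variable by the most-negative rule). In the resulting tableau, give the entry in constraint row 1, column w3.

-1

Ratio test on column t — row 1: (86/5)/3 = 86/15; row 2: entry 0 ≤ 0; row 3: (1/5)/2 = 1/10; row 4: (78/5)/2 = 39/5. Minimum is 1/10 at row 3 (w3 leaves); pivot element 2.
Divide row 3 by 2; eliminate column t from the other rows.
Second iteration: most negative obj-row entry is -27/10 in column p, so p enters.
Ratio test on column p — row 1: entry -13/10 ≤ 0; row 2: (24/5)/(2/5) = 12; row 3: (1/10)/(13/10) = 1/13; row 4: entry -9/5 ≤ 0. Minimum is 1/13 at row 3 (t leaves); pivot element 13/10.
Divide row 3 by 13/10; eliminate column p from the other rows.
After both pivots, the entry at constraint row 1, column w3 is -1.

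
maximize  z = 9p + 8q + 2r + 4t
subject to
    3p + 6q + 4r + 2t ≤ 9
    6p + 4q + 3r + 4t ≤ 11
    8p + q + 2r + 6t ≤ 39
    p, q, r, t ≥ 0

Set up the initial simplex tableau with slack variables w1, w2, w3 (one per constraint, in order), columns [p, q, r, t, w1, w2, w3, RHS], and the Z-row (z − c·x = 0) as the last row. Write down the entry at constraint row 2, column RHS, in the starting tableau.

The RHS of constraint 2 is b_2 = 11.

11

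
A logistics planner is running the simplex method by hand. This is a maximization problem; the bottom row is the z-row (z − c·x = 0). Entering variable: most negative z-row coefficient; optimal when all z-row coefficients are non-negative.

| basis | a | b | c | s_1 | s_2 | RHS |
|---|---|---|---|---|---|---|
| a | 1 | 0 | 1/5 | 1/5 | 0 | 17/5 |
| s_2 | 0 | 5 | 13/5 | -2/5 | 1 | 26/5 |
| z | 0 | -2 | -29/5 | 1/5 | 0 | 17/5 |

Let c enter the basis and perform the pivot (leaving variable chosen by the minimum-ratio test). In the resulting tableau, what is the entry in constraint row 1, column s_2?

-1/13

Ratio test on column c — row 1: (17/5)/(1/5) = 17; row 2: (26/5)/(13/5) = 2. Minimum is 2 at row 2 (s_2 leaves); pivot element 13/5.
Divide row 2 by 13/5; eliminate column c from the other rows.
Row 1 update in column s_2: 0 − (1/5)·(5/13) = -1/13.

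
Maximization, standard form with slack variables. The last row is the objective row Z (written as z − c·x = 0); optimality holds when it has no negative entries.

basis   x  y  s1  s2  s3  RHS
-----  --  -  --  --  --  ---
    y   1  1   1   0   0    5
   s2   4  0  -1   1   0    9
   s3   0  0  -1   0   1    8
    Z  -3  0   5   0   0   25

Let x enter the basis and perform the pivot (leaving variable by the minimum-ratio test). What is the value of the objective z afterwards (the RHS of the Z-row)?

127/4

Ratio test on column x — row 1: 5/1 = 5; row 2: 9/4 = 9/4; row 3: entry 0 ≤ 0. Minimum is 9/4 at row 2 (s2 leaves); pivot element 4.
Pivot on row 2; the Z-row RHS becomes 25 − (-3)·(9/4) = 127/4.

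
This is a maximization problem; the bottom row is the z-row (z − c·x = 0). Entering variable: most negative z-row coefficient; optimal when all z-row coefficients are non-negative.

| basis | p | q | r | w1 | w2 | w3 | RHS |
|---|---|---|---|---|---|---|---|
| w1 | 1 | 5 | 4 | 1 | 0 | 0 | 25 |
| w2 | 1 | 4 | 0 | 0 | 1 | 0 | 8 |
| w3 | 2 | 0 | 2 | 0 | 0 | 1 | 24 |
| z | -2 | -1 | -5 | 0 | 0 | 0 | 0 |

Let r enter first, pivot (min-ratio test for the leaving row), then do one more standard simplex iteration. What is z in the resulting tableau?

Ratio test on column r — row 1: 25/4 = 25/4; row 2: entry 0 ≤ 0; row 3: 24/2 = 12. Minimum is 25/4 at row 1 (w1 leaves); pivot element 4.
Pivot on row 1; the z-row RHS becomes 0 − (-5)·(25/4) = 125/4.
Next entering variable (most negative z-row entry -3/4): p.
Ratio test on column p — row 1: (25/4)/(1/4) = 25; row 2: 8/1 = 8; row 3: (23/2)/(3/2) = 23/3. Minimum is 23/3 at row 3 (w3 leaves); pivot element 3/2.
After the second pivot the z-row RHS is 125/4 − (-3/4)·(23/3) = 37.

37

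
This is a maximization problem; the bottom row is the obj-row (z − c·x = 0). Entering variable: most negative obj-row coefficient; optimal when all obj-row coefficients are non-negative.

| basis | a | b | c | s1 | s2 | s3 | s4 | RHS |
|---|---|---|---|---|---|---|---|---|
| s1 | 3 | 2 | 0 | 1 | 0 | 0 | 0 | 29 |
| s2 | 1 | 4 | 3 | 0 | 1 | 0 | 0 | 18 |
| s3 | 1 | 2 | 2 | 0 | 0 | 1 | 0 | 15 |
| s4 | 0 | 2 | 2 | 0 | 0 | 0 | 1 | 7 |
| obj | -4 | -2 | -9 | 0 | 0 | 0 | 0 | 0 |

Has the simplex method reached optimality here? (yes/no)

no

The obj-row has a negative entry -9 in column c, so it is not optimal.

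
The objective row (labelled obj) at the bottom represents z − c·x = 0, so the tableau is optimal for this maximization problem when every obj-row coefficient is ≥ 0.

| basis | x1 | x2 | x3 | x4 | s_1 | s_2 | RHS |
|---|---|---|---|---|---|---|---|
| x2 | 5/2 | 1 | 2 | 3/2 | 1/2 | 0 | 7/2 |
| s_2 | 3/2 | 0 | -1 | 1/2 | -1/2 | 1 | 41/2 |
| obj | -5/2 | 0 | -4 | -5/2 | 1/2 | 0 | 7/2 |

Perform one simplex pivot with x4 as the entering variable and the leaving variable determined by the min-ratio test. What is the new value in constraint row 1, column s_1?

Ratio test on column x4 — row 1: (7/2)/(3/2) = 7/3; row 2: (41/2)/(1/2) = 41. Minimum is 7/3 at row 1 (x2 leaves); pivot element 3/2.
Divide row 1 by 3/2; eliminate column x4 from the other rows.
In the new row 1, the s_1 entry is the old entry divided by the pivot: (1/2)/(3/2) = 1/3.

1/3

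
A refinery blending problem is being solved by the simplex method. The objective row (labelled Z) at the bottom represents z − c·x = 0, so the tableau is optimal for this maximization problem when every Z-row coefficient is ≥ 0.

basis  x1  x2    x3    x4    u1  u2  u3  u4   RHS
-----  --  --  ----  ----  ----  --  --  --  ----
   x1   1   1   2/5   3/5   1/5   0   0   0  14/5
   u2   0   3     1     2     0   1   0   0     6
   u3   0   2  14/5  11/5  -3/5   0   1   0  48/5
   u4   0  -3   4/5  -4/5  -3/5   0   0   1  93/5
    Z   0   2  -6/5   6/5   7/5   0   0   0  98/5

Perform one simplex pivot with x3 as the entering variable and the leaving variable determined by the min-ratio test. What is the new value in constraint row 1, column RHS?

Ratio test on column x3 — row 1: (14/5)/(2/5) = 7; row 2: 6/1 = 6; row 3: (48/5)/(14/5) = 24/7; row 4: (93/5)/(4/5) = 93/4. Minimum is 24/7 at row 3 (u3 leaves); pivot element 14/5.
Divide row 3 by 14/5; eliminate column x3 from the other rows.
Row 1 update in column RHS: 14/5 − (2/5)·(24/7) = 10/7.

10/7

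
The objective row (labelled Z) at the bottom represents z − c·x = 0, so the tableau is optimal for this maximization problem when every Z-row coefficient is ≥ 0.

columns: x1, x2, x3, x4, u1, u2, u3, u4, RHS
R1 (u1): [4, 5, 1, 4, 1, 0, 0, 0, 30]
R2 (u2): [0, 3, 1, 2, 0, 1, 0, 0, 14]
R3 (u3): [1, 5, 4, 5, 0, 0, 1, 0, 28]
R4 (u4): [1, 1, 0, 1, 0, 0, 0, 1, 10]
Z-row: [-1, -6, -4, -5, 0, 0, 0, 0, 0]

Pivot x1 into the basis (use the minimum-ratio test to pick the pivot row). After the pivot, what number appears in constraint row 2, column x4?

Ratio test on column x1 — row 1: 30/4 = 15/2; row 2: entry 0 ≤ 0; row 3: 28/1 = 28; row 4: 10/1 = 10. Minimum is 15/2 at row 1 (u1 leaves); pivot element 4.
Divide row 1 by 4; eliminate column x1 from the other rows.
Row 2 update in column x4: 2 − 0·1 = 2.

2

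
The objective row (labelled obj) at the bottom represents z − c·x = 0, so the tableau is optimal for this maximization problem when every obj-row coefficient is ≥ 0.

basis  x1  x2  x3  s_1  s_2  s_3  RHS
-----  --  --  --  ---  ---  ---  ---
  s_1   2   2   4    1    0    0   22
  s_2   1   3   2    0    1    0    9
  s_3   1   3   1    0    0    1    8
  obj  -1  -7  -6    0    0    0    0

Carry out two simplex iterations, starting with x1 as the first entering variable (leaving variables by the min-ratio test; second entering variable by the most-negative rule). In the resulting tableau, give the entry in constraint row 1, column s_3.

0

Ratio test on column x1 — row 1: 22/2 = 11; row 2: 9/1 = 9; row 3: 8/1 = 8. Minimum is 8 at row 3 (s_3 leaves); pivot element 1.
Divide row 3 by 1; eliminate column x1 from the other rows.
Second iteration: most negative obj-row entry is -5 in column x3, so x3 enters.
Ratio test on column x3 — row 1: 6/2 = 3; row 2: 1/1 = 1; row 3: 8/1 = 8. Minimum is 1 at row 2 (s_2 leaves); pivot element 1.
Divide row 2 by 1; eliminate column x3 from the other rows.
After both pivots, the entry at constraint row 1, column s_3 is 0.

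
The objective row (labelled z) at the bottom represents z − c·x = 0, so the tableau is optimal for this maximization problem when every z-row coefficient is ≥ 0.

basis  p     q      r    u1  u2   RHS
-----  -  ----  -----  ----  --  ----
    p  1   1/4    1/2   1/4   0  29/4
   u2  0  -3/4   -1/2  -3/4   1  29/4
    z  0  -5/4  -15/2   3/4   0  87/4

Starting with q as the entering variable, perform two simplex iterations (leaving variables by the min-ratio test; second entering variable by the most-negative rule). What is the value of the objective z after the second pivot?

Ratio test on column q — row 1: (29/4)/(1/4) = 29; row 2: entry -3/4 ≤ 0. Minimum is 29 at row 1 (p leaves); pivot element 1/4.
Pivot on row 1; the z-row RHS becomes 87/4 − (-5/4)·29 = 58.
Next entering variable (most negative z-row entry -5): r.
Ratio test on column r — row 1: 29/2 = 29/2; row 2: 29/1 = 29. Minimum is 29/2 at row 1 (q leaves); pivot element 2.
After the second pivot the z-row RHS is 58 − (-5)·(29/2) = 261/2.

261/2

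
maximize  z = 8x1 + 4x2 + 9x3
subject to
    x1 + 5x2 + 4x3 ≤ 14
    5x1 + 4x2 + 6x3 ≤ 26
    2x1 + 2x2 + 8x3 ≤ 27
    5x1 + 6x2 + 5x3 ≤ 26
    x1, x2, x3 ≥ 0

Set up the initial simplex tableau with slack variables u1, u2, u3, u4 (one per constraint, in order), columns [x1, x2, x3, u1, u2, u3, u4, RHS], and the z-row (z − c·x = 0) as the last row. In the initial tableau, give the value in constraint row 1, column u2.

0

Slack u2 belongs to constraint 2; its column is the unit vector e_2, so the entry in row 1 is 0.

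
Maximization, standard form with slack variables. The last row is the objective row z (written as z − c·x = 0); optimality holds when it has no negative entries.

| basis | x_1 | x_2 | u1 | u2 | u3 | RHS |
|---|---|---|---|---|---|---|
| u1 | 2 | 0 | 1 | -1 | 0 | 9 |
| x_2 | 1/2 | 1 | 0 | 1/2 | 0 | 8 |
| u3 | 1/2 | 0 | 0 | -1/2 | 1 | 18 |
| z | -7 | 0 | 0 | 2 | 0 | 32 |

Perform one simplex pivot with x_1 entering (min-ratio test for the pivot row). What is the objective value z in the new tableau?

Ratio test on column x_1 — row 1: 9/2 = 9/2; row 2: 8/(1/2) = 16; row 3: 18/(1/2) = 36. Minimum is 9/2 at row 1 (u1 leaves); pivot element 2.
Pivot on row 1; the z-row RHS becomes 32 − (-7)·(9/2) = 127/2.

127/2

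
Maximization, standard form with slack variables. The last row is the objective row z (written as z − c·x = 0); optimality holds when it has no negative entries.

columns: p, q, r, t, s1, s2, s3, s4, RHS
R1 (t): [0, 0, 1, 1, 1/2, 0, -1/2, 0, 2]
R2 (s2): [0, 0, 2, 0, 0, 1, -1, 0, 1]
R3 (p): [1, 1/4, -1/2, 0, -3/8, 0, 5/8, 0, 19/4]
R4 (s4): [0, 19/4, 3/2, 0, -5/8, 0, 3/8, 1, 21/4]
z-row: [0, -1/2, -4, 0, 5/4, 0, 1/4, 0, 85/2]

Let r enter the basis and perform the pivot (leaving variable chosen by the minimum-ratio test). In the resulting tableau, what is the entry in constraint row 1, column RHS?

Ratio test on column r — row 1: 2/1 = 2; row 2: 1/2 = 1/2; row 3: entry -1/2 ≤ 0; row 4: (21/4)/(3/2) = 7/2. Minimum is 1/2 at row 2 (s2 leaves); pivot element 2.
Divide row 2 by 2; eliminate column r from the other rows.
Row 1 update in column RHS: 2 − 1·(1/2) = 3/2.

3/2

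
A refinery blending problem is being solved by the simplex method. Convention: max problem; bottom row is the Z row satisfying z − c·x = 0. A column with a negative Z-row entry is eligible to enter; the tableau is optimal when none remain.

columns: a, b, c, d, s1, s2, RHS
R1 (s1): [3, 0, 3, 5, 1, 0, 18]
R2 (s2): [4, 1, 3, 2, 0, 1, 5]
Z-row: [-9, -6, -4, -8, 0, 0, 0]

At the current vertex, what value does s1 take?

s1 is basic (row 1); its value is the RHS of that row, 18.

18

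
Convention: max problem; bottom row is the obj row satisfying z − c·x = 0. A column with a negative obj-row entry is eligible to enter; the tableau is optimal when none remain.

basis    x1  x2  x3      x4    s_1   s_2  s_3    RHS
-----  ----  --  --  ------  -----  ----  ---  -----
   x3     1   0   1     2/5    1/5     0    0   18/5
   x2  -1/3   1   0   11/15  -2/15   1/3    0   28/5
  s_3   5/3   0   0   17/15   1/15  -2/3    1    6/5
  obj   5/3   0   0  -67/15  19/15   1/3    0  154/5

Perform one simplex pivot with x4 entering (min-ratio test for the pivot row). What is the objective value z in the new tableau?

Ratio test on column x4 — row 1: (18/5)/(2/5) = 9; row 2: (28/5)/(11/15) = 84/11; row 3: (6/5)/(17/15) = 18/17. Minimum is 18/17 at row 3 (s_3 leaves); pivot element 17/15.
Pivot on row 3; the obj-row RHS becomes 154/5 − (-67/15)·(18/17) = 604/17.

604/17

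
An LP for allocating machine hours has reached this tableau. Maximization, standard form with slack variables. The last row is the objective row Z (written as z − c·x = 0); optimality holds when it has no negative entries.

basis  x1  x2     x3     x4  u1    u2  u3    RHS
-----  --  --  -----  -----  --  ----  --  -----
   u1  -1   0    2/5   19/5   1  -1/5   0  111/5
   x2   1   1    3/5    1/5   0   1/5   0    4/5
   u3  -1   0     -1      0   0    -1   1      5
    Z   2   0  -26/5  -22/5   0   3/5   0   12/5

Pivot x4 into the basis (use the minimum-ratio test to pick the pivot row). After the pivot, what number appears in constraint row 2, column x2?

5

Ratio test on column x4 — row 1: (111/5)/(19/5) = 111/19; row 2: (4/5)/(1/5) = 4; row 3: entry 0 ≤ 0. Minimum is 4 at row 2 (x2 leaves); pivot element 1/5.
Divide row 2 by 1/5; eliminate column x4 from the other rows.
In the new row 2, the x2 entry is the old entry divided by the pivot: 1/(1/5) = 5.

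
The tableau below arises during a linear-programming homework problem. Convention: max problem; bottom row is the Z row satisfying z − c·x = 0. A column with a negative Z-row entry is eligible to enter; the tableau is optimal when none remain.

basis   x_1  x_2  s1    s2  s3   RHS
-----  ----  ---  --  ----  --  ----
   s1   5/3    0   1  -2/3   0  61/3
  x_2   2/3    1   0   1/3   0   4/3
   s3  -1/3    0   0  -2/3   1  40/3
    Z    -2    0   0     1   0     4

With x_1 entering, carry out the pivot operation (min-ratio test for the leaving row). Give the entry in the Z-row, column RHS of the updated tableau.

Ratio test on column x_1 — row 1: (61/3)/(5/3) = 61/5; row 2: (4/3)/(2/3) = 2; row 3: entry -1/3 ≤ 0. Minimum is 2 at row 2 (x_2 leaves); pivot element 2/3.
Divide row 2 by 2/3; eliminate column x_1 from the other rows.
Z-row update in column RHS: 4 − (-2)·2 = 8.

8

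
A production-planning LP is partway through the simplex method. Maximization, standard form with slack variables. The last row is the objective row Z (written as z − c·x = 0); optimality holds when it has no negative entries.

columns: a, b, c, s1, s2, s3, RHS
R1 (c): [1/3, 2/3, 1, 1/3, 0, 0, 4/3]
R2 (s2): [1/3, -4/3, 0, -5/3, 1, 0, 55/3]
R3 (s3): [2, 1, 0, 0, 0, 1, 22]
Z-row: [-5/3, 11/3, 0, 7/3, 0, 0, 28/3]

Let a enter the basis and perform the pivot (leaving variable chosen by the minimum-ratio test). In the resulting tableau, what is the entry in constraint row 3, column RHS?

Ratio test on column a — row 1: (4/3)/(1/3) = 4; row 2: (55/3)/(1/3) = 55; row 3: 22/2 = 11. Minimum is 4 at row 1 (c leaves); pivot element 1/3.
Divide row 1 by 1/3; eliminate column a from the other rows.
Row 3 update in column RHS: 22 − 2·4 = 14.

14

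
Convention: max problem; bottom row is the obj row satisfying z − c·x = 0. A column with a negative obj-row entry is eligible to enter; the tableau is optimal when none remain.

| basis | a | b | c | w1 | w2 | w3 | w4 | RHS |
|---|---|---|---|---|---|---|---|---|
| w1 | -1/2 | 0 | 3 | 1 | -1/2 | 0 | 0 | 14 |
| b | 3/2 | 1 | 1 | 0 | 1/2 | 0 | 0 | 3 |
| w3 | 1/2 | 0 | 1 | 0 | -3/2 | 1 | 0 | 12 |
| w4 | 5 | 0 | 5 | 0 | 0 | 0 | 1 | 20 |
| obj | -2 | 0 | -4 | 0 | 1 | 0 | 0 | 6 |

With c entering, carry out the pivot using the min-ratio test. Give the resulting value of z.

18

Ratio test on column c — row 1: 14/3 = 14/3; row 2: 3/1 = 3; row 3: 12/1 = 12; row 4: 20/5 = 4. Minimum is 3 at row 2 (b leaves); pivot element 1.
Pivot on row 2; the obj-row RHS becomes 6 − (-4)·3 = 18.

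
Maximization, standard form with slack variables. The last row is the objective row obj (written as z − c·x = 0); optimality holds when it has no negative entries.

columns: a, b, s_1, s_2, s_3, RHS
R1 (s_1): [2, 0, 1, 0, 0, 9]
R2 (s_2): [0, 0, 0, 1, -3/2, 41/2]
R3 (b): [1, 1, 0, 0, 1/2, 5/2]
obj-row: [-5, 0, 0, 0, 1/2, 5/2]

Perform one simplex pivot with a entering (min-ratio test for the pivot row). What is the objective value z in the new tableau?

Ratio test on column a — row 1: 9/2 = 9/2; row 2: entry 0 ≤ 0; row 3: (5/2)/1 = 5/2. Minimum is 5/2 at row 3 (b leaves); pivot element 1.
Pivot on row 3; the obj-row RHS becomes 5/2 − (-5)·(5/2) = 15.

15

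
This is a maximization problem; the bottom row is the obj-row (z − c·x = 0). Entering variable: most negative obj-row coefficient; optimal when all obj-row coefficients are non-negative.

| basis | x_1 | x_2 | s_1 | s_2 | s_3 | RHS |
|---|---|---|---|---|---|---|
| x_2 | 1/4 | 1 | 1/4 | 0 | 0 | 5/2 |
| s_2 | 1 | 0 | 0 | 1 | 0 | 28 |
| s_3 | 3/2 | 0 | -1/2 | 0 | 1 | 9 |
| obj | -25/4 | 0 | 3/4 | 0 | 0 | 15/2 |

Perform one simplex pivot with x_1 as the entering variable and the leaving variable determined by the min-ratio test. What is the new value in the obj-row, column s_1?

Ratio test on column x_1 — row 1: (5/2)/(1/4) = 10; row 2: 28/1 = 28; row 3: 9/(3/2) = 6. Minimum is 6 at row 3 (s_3 leaves); pivot element 3/2.
Divide row 3 by 3/2; eliminate column x_1 from the other rows.
obj-row update in column s_1: 3/4 − (-25/4)·(-1/3) = -4/3.

-4/3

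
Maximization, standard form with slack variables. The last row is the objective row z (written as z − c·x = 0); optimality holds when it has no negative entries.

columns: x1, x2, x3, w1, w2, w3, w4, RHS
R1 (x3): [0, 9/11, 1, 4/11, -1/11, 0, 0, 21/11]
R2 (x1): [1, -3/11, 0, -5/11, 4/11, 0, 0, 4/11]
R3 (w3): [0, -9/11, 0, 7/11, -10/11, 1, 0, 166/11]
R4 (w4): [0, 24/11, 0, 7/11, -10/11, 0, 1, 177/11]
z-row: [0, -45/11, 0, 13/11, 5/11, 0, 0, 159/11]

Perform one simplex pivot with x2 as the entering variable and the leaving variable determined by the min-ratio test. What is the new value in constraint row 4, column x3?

-8/3

Ratio test on column x2 — row 1: (21/11)/(9/11) = 7/3; row 2: entry -3/11 ≤ 0; row 3: entry -9/11 ≤ 0; row 4: (177/11)/(24/11) = 59/8. Minimum is 7/3 at row 1 (x3 leaves); pivot element 9/11.
Divide row 1 by 9/11; eliminate column x2 from the other rows.
Row 4 update in column x3: 0 − (24/11)·(11/9) = -8/3.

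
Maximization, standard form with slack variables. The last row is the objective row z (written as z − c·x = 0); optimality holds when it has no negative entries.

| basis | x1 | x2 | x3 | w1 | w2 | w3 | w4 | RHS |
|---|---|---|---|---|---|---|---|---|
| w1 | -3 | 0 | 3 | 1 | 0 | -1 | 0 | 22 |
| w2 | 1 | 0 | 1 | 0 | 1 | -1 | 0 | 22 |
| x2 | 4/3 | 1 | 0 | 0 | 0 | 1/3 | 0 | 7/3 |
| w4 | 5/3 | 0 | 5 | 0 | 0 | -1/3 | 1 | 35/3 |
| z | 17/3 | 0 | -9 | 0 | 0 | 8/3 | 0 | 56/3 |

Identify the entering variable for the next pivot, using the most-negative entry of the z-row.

Negative z-row entries: x3: -9.
The most negative is -9 in column x3, so x3 enters.

x3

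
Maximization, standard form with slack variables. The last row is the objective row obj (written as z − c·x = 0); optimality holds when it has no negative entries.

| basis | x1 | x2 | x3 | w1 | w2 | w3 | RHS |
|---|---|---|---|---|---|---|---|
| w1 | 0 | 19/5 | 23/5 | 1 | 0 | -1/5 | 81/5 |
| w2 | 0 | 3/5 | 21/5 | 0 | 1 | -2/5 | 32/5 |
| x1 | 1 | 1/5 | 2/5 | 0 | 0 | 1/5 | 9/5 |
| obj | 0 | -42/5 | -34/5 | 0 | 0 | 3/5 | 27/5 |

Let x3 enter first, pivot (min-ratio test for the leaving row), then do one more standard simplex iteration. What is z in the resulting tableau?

1237/33

Ratio test on column x3 — row 1: (81/5)/(23/5) = 81/23; row 2: (32/5)/(21/5) = 32/21; row 3: (9/5)/(2/5) = 9/2. Minimum is 32/21 at row 2 (w2 leaves); pivot element 21/5.
Pivot on row 2; the obj-row RHS becomes 27/5 − (-34/5)·(32/21) = 331/21.
Next entering variable (most negative obj-row entry -52/7): x2.
Ratio test on column x2 — row 1: (193/21)/(22/7) = 193/66; row 2: (32/21)/(1/7) = 32/3; row 3: (25/21)/(1/7) = 25/3. Minimum is 193/66 at row 1 (w1 leaves); pivot element 22/7.
After the second pivot the obj-row RHS is 331/21 − (-52/7)·(193/66) = 1237/33.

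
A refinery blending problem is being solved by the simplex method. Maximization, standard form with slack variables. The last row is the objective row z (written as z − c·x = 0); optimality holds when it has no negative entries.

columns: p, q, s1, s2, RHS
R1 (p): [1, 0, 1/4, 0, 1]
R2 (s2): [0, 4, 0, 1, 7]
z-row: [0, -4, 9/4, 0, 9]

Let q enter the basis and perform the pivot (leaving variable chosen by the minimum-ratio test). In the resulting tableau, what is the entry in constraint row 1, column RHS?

1

Ratio test on column q — row 1: entry 0 ≤ 0; row 2: 7/4 = 7/4. Minimum is 7/4 at row 2 (s2 leaves); pivot element 4.
Divide row 2 by 4; eliminate column q from the other rows.
Row 1 update in column RHS: 1 − 0·(7/4) = 1.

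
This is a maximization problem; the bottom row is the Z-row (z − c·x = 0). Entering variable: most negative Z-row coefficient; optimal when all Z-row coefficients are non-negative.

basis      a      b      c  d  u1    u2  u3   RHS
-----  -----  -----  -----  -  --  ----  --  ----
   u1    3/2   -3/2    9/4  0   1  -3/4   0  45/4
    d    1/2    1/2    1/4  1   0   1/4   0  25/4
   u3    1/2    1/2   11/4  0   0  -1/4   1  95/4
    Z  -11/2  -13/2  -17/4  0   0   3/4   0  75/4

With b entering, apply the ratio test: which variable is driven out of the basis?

Column b entries and ratios — u1: -3/2 ≤ 0, skip; d: (25/4)/(1/2) = 25/2; u3: (95/4)/(1/2) = 95/2.
Smallest ratio is 25/2 in the row of d, so d leaves.

d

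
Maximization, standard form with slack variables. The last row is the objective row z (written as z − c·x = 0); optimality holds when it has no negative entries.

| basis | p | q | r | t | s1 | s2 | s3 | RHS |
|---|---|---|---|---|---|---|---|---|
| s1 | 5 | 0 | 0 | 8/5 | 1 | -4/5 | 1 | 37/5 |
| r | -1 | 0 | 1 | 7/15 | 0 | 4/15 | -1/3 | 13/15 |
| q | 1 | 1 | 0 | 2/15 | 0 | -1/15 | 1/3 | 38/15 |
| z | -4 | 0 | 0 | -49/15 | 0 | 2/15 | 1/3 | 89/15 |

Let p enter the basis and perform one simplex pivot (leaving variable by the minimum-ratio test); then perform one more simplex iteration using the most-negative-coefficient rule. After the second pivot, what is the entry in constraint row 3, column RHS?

Ratio test on column p — row 1: (37/5)/5 = 37/25; row 2: entry -1 ≤ 0; row 3: (38/15)/1 = 38/15. Minimum is 37/25 at row 1 (s1 leaves); pivot element 5.
Divide row 1 by 5; eliminate column p from the other rows.
Second iteration: most negative z-row entry is -149/75 in column t, so t enters.
Ratio test on column t — row 1: (37/25)/(8/25) = 37/8; row 2: (176/75)/(59/75) = 176/59; row 3: entry -14/75 ≤ 0. Minimum is 176/59 at row 2 (r leaves); pivot element 59/75.
Divide row 2 by 59/75; eliminate column t from the other rows.
After both pivots, the entry at constraint row 3, column RHS is 95/59.

95/59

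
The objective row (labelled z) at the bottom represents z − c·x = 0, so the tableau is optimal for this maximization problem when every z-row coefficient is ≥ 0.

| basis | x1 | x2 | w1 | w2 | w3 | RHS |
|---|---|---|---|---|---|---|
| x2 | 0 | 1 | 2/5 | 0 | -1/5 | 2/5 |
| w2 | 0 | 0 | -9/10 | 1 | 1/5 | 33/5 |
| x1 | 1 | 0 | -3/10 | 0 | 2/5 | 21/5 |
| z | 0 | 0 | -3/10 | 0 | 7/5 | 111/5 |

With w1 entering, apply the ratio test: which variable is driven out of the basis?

x2

Column w1 entries and ratios — x2: (2/5)/(2/5) = 1; w2: -9/10 ≤ 0, skip; x1: -3/10 ≤ 0, skip.
Smallest ratio is 1 in the row of x2, so x2 leaves.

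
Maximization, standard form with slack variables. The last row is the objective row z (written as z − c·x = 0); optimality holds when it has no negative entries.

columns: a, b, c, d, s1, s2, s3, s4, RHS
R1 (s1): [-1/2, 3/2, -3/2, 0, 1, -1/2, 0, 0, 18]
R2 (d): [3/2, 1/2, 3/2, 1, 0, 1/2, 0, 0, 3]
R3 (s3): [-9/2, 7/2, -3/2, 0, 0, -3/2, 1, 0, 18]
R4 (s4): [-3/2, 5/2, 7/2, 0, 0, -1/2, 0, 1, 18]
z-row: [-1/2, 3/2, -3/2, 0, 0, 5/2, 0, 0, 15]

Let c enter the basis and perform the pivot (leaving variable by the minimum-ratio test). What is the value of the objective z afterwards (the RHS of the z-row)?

18

Ratio test on column c — row 1: entry -3/2 ≤ 0; row 2: 3/(3/2) = 2; row 3: entry -3/2 ≤ 0; row 4: 18/(7/2) = 36/7. Minimum is 2 at row 2 (d leaves); pivot element 3/2.
Pivot on row 2; the z-row RHS becomes 15 − (-3/2)·2 = 18.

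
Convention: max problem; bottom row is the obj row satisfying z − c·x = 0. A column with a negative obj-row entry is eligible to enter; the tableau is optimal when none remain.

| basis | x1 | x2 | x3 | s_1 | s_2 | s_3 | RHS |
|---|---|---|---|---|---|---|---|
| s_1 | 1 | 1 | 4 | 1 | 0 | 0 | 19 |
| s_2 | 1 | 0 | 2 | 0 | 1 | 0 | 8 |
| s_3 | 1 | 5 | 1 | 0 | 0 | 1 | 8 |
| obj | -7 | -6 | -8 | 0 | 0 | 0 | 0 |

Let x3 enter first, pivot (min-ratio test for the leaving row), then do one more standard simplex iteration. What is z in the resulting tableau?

Ratio test on column x3 — row 1: 19/4 = 19/4; row 2: 8/2 = 4; row 3: 8/1 = 8. Minimum is 4 at row 2 (s_2 leaves); pivot element 2.
Pivot on row 2; the obj-row RHS becomes 0 − (-8)·4 = 32.
Next entering variable (most negative obj-row entry -6): x2.
Ratio test on column x2 — row 1: 3/1 = 3; row 2: entry 0 ≤ 0; row 3: 4/5 = 4/5. Minimum is 4/5 at row 3 (s_3 leaves); pivot element 5.
After the second pivot the obj-row RHS is 32 − (-6)·(4/5) = 184/5.

184/5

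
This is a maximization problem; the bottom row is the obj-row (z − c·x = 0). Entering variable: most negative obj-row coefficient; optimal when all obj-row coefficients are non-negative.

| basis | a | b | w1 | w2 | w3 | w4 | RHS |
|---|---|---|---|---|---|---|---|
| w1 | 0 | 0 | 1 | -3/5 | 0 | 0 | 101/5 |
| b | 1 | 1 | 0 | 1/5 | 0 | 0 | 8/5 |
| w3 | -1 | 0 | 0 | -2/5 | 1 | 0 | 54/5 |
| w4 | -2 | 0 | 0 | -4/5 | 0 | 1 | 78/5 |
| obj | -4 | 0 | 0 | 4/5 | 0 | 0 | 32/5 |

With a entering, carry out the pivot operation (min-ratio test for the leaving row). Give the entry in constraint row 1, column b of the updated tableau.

Ratio test on column a — row 1: entry 0 ≤ 0; row 2: (8/5)/1 = 8/5; row 3: entry -1 ≤ 0; row 4: entry -2 ≤ 0. Minimum is 8/5 at row 2 (b leaves); pivot element 1.
Divide row 2 by 1; eliminate column a from the other rows.
Row 1 update in column b: 0 − 0·1 = 0.

0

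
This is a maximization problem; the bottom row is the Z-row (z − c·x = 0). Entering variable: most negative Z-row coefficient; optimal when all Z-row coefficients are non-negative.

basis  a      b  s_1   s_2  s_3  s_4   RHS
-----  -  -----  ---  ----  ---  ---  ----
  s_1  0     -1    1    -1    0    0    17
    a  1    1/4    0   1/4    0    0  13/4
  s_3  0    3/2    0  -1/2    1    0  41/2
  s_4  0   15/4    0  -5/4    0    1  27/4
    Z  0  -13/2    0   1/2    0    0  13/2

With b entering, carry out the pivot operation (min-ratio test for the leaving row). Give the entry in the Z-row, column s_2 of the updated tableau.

Ratio test on column b — row 1: entry -1 ≤ 0; row 2: (13/4)/(1/4) = 13; row 3: (41/2)/(3/2) = 41/3; row 4: (27/4)/(15/4) = 9/5. Minimum is 9/5 at row 4 (s_4 leaves); pivot element 15/4.
Divide row 4 by 15/4; eliminate column b from the other rows.
Z-row update in column s_2: 1/2 − (-13/2)·(-1/3) = -5/3.

-5/3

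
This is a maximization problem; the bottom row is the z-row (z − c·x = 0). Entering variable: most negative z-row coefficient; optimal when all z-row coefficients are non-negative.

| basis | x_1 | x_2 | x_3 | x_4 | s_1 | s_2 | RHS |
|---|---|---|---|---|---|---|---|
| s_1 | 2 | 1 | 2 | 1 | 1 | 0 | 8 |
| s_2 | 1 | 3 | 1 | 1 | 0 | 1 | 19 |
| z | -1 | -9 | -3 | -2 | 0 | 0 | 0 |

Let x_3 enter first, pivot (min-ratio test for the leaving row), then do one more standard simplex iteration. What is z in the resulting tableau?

Ratio test on column x_3 — row 1: 8/2 = 4; row 2: 19/1 = 19. Minimum is 4 at row 1 (s_1 leaves); pivot element 2.
Pivot on row 1; the z-row RHS becomes 0 − (-3)·4 = 12.
Next entering variable (most negative z-row entry -15/2): x_2.
Ratio test on column x_2 — row 1: 4/(1/2) = 8; row 2: 15/(5/2) = 6. Minimum is 6 at row 2 (s_2 leaves); pivot element 5/2.
After the second pivot the z-row RHS is 12 − (-15/2)·6 = 57.

57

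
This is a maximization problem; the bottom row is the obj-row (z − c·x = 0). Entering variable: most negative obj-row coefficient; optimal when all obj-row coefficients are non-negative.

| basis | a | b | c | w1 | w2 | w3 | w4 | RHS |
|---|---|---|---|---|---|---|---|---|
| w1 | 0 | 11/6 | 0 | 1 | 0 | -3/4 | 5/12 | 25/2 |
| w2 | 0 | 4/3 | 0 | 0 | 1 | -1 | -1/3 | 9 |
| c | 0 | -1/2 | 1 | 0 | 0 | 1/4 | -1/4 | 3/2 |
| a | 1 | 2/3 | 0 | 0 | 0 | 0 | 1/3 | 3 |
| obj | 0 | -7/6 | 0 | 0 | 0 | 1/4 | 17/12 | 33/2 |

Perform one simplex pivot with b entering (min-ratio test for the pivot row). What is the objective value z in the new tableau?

Ratio test on column b — row 1: (25/2)/(11/6) = 75/11; row 2: 9/(4/3) = 27/4; row 3: entry -1/2 ≤ 0; row 4: 3/(2/3) = 9/2. Minimum is 9/2 at row 4 (a leaves); pivot element 2/3.
Pivot on row 4; the obj-row RHS becomes 33/2 − (-7/6)·(9/2) = 87/4.

87/4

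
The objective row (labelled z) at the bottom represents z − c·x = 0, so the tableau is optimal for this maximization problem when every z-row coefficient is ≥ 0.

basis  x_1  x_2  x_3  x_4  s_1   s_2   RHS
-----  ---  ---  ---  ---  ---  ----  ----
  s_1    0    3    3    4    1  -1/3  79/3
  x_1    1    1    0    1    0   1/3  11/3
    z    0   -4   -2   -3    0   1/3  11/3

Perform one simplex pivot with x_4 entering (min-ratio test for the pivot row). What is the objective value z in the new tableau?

Ratio test on column x_4 — row 1: (79/3)/4 = 79/12; row 2: (11/3)/1 = 11/3. Minimum is 11/3 at row 2 (x_1 leaves); pivot element 1.
Pivot on row 2; the z-row RHS becomes 11/3 − (-3)·(11/3) = 44/3.

44/3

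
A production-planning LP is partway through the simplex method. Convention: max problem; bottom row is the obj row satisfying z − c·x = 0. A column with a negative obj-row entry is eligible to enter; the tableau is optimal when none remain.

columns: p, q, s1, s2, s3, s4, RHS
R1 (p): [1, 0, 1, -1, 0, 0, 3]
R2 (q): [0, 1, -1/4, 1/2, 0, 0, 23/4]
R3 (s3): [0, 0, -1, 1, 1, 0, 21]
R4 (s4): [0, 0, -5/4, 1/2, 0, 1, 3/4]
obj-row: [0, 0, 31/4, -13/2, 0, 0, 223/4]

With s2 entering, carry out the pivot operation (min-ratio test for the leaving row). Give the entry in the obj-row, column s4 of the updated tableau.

13

Ratio test on column s2 — row 1: entry -1 ≤ 0; row 2: (23/4)/(1/2) = 23/2; row 3: 21/1 = 21; row 4: (3/4)/(1/2) = 3/2. Minimum is 3/2 at row 4 (s4 leaves); pivot element 1/2.
Divide row 4 by 1/2; eliminate column s2 from the other rows.
obj-row update in column s4: 0 − (-13/2)·2 = 13.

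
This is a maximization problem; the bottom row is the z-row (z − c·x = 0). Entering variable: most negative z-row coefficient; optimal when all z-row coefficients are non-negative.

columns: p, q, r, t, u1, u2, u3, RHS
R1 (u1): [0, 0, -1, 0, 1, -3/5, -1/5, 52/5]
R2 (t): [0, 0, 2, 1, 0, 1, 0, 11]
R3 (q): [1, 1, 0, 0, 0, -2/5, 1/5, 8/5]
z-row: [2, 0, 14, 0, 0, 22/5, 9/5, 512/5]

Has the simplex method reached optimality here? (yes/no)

yes

Every z-row coefficient is ≥ 0, so the tableau is optimal.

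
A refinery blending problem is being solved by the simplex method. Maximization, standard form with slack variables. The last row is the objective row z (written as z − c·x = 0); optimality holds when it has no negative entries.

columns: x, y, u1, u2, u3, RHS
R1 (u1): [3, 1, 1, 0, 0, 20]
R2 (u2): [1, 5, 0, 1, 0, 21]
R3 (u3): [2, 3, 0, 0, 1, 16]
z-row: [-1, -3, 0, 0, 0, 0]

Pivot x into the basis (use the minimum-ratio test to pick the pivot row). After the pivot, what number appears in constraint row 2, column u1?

Ratio test on column x — row 1: 20/3 = 20/3; row 2: 21/1 = 21; row 3: 16/2 = 8. Minimum is 20/3 at row 1 (u1 leaves); pivot element 3.
Divide row 1 by 3; eliminate column x from the other rows.
Row 2 update in column u1: 0 − 1·(1/3) = -1/3.

-1/3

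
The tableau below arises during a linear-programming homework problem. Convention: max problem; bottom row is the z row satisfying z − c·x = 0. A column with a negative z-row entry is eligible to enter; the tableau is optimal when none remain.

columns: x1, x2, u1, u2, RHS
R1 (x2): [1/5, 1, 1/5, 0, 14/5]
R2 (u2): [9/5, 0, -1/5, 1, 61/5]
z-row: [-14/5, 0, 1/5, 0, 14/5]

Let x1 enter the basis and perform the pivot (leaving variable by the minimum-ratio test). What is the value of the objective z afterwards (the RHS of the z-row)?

Ratio test on column x1 — row 1: (14/5)/(1/5) = 14; row 2: (61/5)/(9/5) = 61/9. Minimum is 61/9 at row 2 (u2 leaves); pivot element 9/5.
Pivot on row 2; the z-row RHS becomes 14/5 − (-14/5)·(61/9) = 196/9.

196/9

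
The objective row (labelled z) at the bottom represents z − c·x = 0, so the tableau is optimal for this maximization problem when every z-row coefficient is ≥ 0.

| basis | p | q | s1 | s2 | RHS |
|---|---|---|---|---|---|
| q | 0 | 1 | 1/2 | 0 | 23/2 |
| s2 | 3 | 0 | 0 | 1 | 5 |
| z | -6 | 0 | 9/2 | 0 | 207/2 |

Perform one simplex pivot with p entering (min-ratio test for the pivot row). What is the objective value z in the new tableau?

Ratio test on column p — row 1: entry 0 ≤ 0; row 2: 5/3 = 5/3. Minimum is 5/3 at row 2 (s2 leaves); pivot element 3.
Pivot on row 2; the z-row RHS becomes 207/2 − (-6)·(5/3) = 227/2.

227/2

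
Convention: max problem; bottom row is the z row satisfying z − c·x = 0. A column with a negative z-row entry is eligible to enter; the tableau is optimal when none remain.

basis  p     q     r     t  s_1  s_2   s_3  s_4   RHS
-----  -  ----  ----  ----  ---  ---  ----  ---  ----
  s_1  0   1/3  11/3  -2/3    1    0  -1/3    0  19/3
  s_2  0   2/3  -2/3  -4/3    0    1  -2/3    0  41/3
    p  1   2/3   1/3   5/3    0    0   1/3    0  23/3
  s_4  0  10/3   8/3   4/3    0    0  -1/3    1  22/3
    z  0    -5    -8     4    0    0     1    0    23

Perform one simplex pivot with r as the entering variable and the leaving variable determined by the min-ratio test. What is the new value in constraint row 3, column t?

Ratio test on column r — row 1: (19/3)/(11/3) = 19/11; row 2: entry -2/3 ≤ 0; row 3: (23/3)/(1/3) = 23; row 4: (22/3)/(8/3) = 11/4. Minimum is 19/11 at row 1 (s_1 leaves); pivot element 11/3.
Divide row 1 by 11/3; eliminate column r from the other rows.
Row 3 update in column t: 5/3 − (1/3)·(-2/11) = 19/11.

19/11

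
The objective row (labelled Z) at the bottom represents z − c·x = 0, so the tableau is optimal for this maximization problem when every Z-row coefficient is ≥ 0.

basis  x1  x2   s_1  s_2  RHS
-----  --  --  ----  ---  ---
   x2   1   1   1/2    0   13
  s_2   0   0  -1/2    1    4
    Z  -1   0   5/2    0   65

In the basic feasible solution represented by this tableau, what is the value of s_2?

s_2 is basic (row 2); its value is the RHS of that row, 4.

4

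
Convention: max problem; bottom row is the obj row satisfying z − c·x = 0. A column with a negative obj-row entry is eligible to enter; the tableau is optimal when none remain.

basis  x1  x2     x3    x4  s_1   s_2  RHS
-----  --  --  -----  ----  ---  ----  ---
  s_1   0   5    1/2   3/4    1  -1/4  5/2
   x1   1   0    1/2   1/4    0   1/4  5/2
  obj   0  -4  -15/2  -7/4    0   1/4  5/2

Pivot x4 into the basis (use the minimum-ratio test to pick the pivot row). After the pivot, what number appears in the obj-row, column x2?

23/3

Ratio test on column x4 — row 1: (5/2)/(3/4) = 10/3; row 2: (5/2)/(1/4) = 10. Minimum is 10/3 at row 1 (s_1 leaves); pivot element 3/4.
Divide row 1 by 3/4; eliminate column x4 from the other rows.
obj-row update in column x2: -4 − (-7/4)·(20/3) = 23/3.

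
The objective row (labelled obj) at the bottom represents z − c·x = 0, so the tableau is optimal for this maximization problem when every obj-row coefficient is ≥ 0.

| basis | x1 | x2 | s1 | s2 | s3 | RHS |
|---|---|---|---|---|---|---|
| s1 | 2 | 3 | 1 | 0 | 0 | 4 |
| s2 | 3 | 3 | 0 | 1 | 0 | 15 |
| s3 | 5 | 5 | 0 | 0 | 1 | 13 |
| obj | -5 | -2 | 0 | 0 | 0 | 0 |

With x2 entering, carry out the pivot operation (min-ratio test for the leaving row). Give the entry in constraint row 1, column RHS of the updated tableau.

4/3

Ratio test on column x2 — row 1: 4/3 = 4/3; row 2: 15/3 = 5; row 3: 13/5 = 13/5. Minimum is 4/3 at row 1 (s1 leaves); pivot element 3.
Divide row 1 by 3; eliminate column x2 from the other rows.
In the new row 1, the RHS entry is the old entry divided by the pivot: 4/3 = 4/3.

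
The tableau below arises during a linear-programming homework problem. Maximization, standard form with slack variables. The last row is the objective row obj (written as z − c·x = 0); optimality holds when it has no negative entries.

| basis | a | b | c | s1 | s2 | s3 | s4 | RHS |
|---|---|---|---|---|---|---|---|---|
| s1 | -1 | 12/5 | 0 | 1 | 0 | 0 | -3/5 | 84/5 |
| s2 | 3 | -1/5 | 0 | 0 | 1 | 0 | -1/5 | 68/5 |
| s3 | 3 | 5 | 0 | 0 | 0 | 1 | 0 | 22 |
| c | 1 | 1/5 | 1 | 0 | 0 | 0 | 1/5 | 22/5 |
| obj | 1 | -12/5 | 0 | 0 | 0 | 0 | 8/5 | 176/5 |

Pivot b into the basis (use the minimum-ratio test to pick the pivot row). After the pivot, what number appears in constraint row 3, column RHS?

Ratio test on column b — row 1: (84/5)/(12/5) = 7; row 2: entry -1/5 ≤ 0; row 3: 22/5 = 22/5; row 4: (22/5)/(1/5) = 22. Minimum is 22/5 at row 3 (s3 leaves); pivot element 5.
Divide row 3 by 5; eliminate column b from the other rows.
In the new row 3, the RHS entry is the old entry divided by the pivot: 22/5 = 22/5.

22/5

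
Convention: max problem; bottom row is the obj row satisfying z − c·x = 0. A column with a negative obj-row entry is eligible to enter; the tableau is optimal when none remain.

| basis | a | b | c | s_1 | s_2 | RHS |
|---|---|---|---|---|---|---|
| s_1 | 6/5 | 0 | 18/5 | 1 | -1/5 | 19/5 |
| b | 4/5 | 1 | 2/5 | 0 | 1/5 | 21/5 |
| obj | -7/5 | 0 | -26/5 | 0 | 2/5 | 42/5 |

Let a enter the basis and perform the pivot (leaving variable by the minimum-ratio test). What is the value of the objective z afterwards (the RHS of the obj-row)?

Ratio test on column a — row 1: (19/5)/(6/5) = 19/6; row 2: (21/5)/(4/5) = 21/4. Minimum is 19/6 at row 1 (s_1 leaves); pivot element 6/5.
Pivot on row 1; the obj-row RHS becomes 42/5 − (-7/5)·(19/6) = 77/6.

77/6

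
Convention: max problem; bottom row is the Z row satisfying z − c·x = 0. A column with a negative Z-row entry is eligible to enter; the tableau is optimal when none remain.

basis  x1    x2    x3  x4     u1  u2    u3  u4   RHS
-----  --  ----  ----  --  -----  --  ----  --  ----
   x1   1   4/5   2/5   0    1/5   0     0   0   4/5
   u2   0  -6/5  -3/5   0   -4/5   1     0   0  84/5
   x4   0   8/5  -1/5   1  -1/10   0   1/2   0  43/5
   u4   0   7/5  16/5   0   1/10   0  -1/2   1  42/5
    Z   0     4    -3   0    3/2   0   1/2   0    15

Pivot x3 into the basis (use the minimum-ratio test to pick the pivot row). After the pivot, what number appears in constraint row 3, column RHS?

9

Ratio test on column x3 — row 1: (4/5)/(2/5) = 2; row 2: entry -3/5 ≤ 0; row 3: entry -1/5 ≤ 0; row 4: (42/5)/(16/5) = 21/8. Minimum is 2 at row 1 (x1 leaves); pivot element 2/5.
Divide row 1 by 2/5; eliminate column x3 from the other rows.
Row 3 update in column RHS: 43/5 − (-1/5)·2 = 9.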